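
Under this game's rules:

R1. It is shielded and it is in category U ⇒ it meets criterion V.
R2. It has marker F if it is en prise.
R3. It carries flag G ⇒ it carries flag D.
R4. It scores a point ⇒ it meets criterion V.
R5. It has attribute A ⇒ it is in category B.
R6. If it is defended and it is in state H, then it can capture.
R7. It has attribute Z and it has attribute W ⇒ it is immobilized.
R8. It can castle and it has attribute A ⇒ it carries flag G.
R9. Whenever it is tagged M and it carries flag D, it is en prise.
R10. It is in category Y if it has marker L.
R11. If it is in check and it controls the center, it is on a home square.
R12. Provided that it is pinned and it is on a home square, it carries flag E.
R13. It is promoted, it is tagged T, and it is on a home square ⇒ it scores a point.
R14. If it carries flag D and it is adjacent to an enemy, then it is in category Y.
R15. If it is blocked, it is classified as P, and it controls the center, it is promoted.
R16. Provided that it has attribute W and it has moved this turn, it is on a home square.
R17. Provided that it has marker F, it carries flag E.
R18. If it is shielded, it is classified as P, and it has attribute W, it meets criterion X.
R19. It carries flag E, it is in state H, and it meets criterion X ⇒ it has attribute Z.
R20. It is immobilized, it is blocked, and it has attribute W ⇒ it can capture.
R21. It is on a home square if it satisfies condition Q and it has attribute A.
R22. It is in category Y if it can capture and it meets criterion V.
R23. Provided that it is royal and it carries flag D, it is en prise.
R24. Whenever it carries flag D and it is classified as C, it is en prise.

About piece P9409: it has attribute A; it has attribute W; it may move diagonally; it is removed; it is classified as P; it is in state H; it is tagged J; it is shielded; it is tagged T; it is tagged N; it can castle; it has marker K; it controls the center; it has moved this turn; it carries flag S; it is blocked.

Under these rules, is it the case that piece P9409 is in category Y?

No

Forward chaining from the given facts derives: is in category B, carries flag G, is promoted, is on a home square, meets criterion X, carries flag D, scores a point, meets criterion V.
Rules concluding "it is in category Y": R10 needs "it has marker L"; R14 needs "it is adjacent to an enemy"; R22 needs "it can capture" — none of these are established.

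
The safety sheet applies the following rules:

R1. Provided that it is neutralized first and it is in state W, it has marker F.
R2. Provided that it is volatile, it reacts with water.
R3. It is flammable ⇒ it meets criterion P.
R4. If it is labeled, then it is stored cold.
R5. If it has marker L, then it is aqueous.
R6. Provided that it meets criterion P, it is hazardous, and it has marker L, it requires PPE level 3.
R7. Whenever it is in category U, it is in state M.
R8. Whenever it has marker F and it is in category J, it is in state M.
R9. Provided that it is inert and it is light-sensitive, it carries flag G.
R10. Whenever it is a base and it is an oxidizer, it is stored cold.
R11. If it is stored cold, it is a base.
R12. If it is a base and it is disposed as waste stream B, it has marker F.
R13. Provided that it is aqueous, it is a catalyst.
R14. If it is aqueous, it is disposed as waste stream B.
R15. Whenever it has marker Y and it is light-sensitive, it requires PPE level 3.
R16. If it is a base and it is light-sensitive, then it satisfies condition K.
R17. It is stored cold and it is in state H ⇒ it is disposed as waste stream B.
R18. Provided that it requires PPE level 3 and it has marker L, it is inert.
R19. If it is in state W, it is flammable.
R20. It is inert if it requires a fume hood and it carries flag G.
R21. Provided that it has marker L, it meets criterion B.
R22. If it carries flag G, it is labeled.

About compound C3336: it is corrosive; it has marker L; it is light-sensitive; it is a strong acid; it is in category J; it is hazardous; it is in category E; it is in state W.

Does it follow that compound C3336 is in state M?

Yes

By R5 (it has marker L): it is aqueous.
By R14 (it is aqueous): it is disposed as waste stream B.
By R19 (it is in state W): it is flammable.
By R3 (it is flammable): it meets criterion P.
By R6 (it meets criterion P, it is hazardous, it has marker L): it requires PPE level 3.
By R18 (it requires PPE level 3, it has marker L): it is inert.
By R9 (it is inert, it is light-sensitive): it carries flag G.
By R22 (it carries flag G): it is labeled.
By R4 (it is labeled): it is stored cold.
By R11 (it is stored cold): it is a base.
By R12 (it is a base, it is disposed as waste stream B): it has marker F.
By R8 (it has marker F, it is in category J): it is in state M.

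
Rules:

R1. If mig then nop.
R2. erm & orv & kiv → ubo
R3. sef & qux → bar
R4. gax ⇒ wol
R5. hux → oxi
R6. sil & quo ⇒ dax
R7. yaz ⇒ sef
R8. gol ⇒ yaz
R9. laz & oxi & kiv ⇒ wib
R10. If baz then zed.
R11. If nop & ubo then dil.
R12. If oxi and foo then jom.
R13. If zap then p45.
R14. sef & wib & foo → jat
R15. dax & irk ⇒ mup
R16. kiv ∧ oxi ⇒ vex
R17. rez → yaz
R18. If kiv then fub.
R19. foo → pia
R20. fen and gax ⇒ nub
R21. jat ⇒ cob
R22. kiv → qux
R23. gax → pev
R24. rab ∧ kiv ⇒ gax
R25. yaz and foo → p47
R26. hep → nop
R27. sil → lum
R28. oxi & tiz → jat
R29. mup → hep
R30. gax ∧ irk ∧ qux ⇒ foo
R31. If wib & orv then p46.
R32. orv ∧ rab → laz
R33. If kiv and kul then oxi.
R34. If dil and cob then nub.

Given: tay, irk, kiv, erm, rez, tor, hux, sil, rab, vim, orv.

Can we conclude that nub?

Forward chaining from the given facts derives: ubo, oxi, vex, yaz, fub, qux, gax, lum, foo, laz, wol, sef, wib, jom, jat, pia, cob, pev, p47, p46, bar.
Rules concluding nub: R20 needs fen; R34 needs dil — none of these are established.

No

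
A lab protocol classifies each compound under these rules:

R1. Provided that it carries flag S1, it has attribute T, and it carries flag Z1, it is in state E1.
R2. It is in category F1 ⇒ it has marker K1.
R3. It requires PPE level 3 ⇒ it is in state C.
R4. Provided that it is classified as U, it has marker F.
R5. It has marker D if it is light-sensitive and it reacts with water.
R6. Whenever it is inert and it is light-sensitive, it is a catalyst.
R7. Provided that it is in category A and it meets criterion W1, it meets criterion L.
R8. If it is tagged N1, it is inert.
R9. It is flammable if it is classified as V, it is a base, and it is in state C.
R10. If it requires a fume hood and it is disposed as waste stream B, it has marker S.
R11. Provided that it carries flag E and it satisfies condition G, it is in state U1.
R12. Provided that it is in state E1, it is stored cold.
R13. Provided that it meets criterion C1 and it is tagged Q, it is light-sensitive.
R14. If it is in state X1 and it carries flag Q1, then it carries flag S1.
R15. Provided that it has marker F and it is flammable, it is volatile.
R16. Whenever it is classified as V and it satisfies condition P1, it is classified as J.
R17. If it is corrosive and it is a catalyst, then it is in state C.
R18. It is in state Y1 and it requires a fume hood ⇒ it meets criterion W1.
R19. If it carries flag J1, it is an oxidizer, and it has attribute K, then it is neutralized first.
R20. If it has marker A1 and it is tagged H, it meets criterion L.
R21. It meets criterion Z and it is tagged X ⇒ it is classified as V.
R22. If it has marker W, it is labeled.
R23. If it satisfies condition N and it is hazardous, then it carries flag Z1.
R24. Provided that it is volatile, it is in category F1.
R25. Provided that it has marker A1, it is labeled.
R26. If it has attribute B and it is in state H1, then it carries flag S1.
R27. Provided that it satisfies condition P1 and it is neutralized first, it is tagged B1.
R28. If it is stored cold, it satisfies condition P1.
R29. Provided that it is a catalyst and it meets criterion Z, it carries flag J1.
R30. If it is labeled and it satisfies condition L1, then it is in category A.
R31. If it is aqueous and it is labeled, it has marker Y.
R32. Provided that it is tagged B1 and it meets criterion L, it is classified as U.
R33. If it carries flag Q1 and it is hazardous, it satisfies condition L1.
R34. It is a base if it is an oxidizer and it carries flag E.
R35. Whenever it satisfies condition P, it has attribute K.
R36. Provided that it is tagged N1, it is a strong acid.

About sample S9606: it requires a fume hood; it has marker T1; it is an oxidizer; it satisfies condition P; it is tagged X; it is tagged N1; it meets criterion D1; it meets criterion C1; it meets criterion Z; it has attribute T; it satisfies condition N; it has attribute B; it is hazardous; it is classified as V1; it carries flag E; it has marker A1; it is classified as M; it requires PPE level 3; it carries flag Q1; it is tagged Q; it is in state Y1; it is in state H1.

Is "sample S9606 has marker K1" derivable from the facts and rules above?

Yes

By R3 (it requires PPE level 3): it is in state C.
By R8 (it is tagged N1): it is inert.
By R13 (it meets criterion C1, it is tagged Q): it is light-sensitive.
By R18 (it is in state Y1, it requires a fume hood): it meets criterion W1.
By R21 (it meets criterion Z, it is tagged X): it is classified as V.
By R23 (it satisfies condition N, it is hazardous): it carries flag Z1.
By R25 (it has marker A1): it is labeled.
By R26 (it has attribute B, it is in state H1): it carries flag S1.
By R33 (it carries flag Q1, it is hazardous): it satisfies condition L1.
By R34 (it is an oxidizer, it carries flag E): it is a base.
By R35 (it satisfies condition P): it has attribute K.
By R1 (it carries flag S1, it has attribute T, it carries flag Z1): it is in state E1.
By R6 (it is inert, it is light-sensitive): it is a catalyst.
By R9 (it is classified as V, it is a base, it is in state C): it is flammable.
By R12 (it is in state E1): it is stored cold.
By R28 (it is stored cold): it satisfies condition P1.
By R29 (it is a catalyst, it meets criterion Z): it carries flag J1.
By R30 (it is labeled, it satisfies condition L1): it is in category A.
By R7 (it is in category A, it meets criterion W1): it meets criterion L.
By R19 (it carries flag J1, it is an oxidizer, it has attribute K): it is neutralized first.
By R27 (it satisfies condition P1, it is neutralized first): it is tagged B1.
By R32 (it is tagged B1, it meets criterion L): it is classified as U.
By R4 (it is classified as U): it has marker F.
By R15 (it has marker F, it is flammable): it is volatile.
By R24 (it is volatile): it is in category F1.
By R2 (it is in category F1): it has marker K1.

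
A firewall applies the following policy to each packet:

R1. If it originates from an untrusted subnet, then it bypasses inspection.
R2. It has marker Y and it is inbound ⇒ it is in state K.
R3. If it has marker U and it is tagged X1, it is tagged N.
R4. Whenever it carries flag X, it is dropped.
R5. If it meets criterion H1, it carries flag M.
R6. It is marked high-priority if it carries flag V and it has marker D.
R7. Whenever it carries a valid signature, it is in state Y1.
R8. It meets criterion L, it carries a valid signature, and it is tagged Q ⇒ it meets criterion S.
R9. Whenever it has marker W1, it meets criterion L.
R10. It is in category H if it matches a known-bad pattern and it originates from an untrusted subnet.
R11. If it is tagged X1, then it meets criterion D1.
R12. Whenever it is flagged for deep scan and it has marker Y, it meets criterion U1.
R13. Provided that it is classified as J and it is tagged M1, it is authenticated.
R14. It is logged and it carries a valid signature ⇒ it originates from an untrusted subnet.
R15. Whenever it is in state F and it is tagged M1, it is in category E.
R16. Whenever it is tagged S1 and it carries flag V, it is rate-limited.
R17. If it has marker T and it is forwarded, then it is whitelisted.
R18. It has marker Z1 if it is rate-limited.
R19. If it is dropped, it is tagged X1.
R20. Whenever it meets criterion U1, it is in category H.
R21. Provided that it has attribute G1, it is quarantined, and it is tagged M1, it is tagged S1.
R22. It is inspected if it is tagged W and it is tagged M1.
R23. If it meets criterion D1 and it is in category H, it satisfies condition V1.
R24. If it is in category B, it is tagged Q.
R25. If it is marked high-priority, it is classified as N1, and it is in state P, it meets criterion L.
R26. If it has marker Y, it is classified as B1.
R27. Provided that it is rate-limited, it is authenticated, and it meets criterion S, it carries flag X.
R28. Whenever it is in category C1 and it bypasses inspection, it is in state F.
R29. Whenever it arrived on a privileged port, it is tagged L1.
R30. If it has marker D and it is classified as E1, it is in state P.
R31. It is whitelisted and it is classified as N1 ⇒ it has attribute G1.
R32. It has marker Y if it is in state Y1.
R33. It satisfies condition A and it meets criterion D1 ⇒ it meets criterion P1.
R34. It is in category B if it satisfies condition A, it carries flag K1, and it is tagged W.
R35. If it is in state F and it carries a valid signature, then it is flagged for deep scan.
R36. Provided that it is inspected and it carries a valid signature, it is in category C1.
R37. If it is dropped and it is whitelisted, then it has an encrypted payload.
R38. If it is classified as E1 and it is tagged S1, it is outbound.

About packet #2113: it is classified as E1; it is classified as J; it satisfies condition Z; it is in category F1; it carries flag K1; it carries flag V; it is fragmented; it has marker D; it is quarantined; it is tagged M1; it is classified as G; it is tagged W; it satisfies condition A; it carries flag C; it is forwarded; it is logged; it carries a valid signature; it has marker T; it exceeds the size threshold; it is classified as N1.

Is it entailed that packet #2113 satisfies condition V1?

By R6 (it carries flag V, it has marker D): it is marked high-priority.
By R7 (it carries a valid signature): it is in state Y1.
By R13 (it is classified as J, it is tagged M1): it is authenticated.
By R14 (it is logged, it carries a valid signature): it originates from an untrusted subnet.
By R17 (it has marker T, it is forwarded): it is whitelisted.
By R22 (it is tagged W, it is tagged M1): it is inspected.
By R30 (it has marker D, it is classified as E1): it is in state P.
By R31 (it is whitelisted, it is classified as N1): it has attribute G1.
By R32 (it is in state Y1): it has marker Y.
By R34 (it satisfies condition A, it carries flag K1, it is tagged W): it is in category B.
By R36 (it is inspected, it carries a valid signature): it is in category C1.
By R1 (it originates from an untrusted subnet): it bypasses inspection.
By R21 (it has attribute G1, it is quarantined, it is tagged M1): it is tagged S1.
By R24 (it is in category B): it is tagged Q.
By R25 (it is marked high-priority, it is classified as N1, it is in state P): it meets criterion L.
By R28 (it is in category C1, it bypasses inspection): it is in state F.
By R35 (it is in state F, it carries a valid signature): it is flagged for deep scan.
By R8 (it meets criterion L, it carries a valid signature, it is tagged Q): it meets criterion S.
By R12 (it is flagged for deep scan, it has marker Y): it meets criterion U1.
By R16 (it is tagged S1, it carries flag V): it is rate-limited.
By R20 (it meets criterion U1): it is in category H.
By R27 (it is rate-limited, it is authenticated, it meets criterion S): it carries flag X.
By R4 (it carries flag X): it is dropped.
By R19 (it is dropped): it is tagged X1.
By R11 (it is tagged X1): it meets criterion D1.
By R23 (it meets criterion D1, it is in category H): it satisfies condition V1.

Yes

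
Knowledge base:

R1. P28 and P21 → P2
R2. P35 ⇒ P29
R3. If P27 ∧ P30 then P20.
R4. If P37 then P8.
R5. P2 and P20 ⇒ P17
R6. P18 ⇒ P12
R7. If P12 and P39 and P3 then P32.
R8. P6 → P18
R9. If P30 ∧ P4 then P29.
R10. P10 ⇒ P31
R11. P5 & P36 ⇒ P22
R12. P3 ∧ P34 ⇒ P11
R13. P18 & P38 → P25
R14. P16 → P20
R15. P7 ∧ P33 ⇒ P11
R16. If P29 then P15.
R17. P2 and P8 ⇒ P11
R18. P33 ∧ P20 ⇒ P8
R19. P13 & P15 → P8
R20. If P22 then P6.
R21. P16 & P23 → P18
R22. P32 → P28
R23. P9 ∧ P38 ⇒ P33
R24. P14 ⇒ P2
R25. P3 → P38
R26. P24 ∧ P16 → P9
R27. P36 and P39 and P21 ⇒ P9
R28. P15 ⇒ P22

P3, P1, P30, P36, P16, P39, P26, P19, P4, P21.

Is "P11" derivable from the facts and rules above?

Yes

P29  (by R9: P30, P4)
P20  (by R14: P16)
P15  (by R16: P29)
P38  (by R25: P3)
P9  (by R27: P36, P39, P21)
P22  (by R28: P15)
P6  (by R20: P22)
P33  (by R23: P9, P38)
P18  (by R8: P6)
P8  (by R18: P33, P20)
P12  (by R6: P18)
P32  (by R7: P12, P39, P3)
P28  (by R22: P32)
P2  (by R1: P28, P21)
P11  (by R17: P2, P8)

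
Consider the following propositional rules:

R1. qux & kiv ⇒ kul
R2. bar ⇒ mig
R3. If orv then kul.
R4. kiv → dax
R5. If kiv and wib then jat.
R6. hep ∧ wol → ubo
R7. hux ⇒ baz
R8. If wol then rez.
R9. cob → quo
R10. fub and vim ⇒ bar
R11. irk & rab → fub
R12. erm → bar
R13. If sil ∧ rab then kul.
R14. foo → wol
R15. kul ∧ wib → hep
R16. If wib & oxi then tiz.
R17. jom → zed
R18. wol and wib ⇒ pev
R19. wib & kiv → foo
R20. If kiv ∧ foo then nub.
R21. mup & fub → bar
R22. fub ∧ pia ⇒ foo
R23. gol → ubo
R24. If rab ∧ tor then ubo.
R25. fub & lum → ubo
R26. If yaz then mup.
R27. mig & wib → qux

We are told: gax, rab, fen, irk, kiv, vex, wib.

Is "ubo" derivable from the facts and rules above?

Forward chaining from the given facts derives: dax, jat, fub, foo, nub, wol, pev, rez.
Rules concluding ubo: R6 needs hep; R23 needs gol; R24 needs tor; R25 needs lum — none of these are established.

No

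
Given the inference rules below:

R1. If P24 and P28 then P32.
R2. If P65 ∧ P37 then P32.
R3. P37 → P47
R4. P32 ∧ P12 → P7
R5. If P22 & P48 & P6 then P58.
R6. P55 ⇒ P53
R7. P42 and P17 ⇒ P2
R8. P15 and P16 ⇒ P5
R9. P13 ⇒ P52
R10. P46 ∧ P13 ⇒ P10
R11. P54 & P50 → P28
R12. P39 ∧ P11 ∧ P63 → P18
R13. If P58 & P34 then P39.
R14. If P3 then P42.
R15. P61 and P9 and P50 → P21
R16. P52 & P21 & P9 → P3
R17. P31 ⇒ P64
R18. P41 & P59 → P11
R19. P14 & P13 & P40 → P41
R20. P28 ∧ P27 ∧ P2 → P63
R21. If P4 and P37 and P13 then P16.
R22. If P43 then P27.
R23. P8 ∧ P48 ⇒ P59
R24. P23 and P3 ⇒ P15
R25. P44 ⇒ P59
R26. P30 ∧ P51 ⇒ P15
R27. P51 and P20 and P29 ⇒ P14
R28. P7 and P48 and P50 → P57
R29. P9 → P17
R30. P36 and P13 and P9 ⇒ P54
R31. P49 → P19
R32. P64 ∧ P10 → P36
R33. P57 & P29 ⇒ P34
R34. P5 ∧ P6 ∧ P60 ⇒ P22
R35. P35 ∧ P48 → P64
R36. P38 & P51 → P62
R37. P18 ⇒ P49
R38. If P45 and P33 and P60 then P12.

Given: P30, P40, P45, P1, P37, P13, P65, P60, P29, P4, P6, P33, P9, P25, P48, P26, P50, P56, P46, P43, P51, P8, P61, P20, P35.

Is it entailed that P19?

Yes

P32  (by R2: P65, P37)
P52  (by R9: P13)
P10  (by R10: P46, P13)
P21  (by R15: P61, P9, P50)
P3  (by R16: P52, P21, P9)
P16  (by R21: P4, P37, P13)
P27  (by R22: P43)
P59  (by R23: P8, P48)
P15  (by R26: P30, P51)
P14  (by R27: P51, P20, P29)
P17  (by R29: P9)
P64  (by R35: P35, P48)
P12  (by R38: P45, P33, P60)
P7  (by R4: P32, P12)
P5  (by R8: P15, P16)
P42  (by R14: P3)
P41  (by R19: P14, P13, P40)
P57  (by R28: P7, P48, P50)
P36  (by R32: P64, P10)
P34  (by R33: P57, P29)
P22  (by R34: P5, P6, P60)
P58  (by R5: P22, P48, P6)
P2  (by R7: P42, P17)
P39  (by R13: P58, P34)
P11  (by R18: P41, P59)
P54  (by R30: P36, P13, P9)
P28  (by R11: P54, P50)
P63  (by R20: P28, P27, P2)
P18  (by R12: P39, P11, P63)
P49  (by R37: P18)
P19  (by R31: P49)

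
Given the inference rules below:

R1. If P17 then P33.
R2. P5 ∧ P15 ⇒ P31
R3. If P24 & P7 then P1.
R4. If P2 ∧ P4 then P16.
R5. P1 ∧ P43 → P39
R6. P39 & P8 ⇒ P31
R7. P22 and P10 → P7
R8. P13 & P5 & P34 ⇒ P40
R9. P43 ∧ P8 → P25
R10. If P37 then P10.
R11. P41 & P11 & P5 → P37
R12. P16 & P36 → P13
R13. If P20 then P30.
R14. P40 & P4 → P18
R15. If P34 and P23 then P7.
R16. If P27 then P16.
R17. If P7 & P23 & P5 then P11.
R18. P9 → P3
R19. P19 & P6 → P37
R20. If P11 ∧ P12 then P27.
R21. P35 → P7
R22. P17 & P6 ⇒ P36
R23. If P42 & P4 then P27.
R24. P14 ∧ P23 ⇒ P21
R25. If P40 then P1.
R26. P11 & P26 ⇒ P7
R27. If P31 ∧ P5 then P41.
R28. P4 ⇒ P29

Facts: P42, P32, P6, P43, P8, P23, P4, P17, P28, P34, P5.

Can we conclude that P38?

Forward chaining from the given facts derives: P33, P25, P7, P11, P36, P27, P29, P16, P13, P40, P18, P1, P39, P31, P41, P37, P10.
No rule has P38 as its conclusion, and it is not among the given facts.

No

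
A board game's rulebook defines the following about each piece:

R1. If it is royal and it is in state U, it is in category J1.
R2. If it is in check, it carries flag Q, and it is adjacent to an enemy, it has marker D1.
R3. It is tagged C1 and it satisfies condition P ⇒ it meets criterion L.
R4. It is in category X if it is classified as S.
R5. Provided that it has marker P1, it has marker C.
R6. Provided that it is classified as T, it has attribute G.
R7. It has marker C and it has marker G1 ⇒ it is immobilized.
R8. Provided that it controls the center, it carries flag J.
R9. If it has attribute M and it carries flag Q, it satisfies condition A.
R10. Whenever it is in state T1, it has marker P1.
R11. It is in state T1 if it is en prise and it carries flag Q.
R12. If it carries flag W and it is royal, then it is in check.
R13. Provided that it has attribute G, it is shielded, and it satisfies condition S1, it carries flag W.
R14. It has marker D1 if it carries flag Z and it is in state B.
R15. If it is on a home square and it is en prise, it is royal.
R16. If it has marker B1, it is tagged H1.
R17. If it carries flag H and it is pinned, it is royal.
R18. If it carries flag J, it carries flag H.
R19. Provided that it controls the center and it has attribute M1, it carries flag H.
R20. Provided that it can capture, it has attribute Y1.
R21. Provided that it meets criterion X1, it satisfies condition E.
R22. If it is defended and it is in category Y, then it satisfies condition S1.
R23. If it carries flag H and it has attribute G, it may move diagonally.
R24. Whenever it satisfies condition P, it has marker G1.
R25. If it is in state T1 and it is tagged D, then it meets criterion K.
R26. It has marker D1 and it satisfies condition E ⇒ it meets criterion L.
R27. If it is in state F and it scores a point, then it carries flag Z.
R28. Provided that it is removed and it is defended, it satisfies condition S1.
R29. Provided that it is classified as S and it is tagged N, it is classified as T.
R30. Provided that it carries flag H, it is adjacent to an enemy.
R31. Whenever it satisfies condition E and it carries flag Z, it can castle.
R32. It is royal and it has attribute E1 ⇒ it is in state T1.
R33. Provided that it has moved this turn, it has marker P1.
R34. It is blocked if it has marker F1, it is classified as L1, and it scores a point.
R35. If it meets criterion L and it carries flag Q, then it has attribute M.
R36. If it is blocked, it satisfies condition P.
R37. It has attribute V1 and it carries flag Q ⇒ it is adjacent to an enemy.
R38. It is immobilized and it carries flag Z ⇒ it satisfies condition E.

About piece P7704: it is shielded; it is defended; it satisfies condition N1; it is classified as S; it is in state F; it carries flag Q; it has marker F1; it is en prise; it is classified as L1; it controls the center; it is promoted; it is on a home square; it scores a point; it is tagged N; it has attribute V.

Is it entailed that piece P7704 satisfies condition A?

No

Forward chaining from the given facts derives: is in category X, carries flag J, is in state T1, is royal, carries flag H, carries flag Z, is classified as T, is adjacent to an enemy, is blocked, satisfies condition P, has attribute G, has marker P1, may move diagonally, has marker G1, has marker C, is immobilized, satisfies condition E, can castle.
The only rule concluding "it satisfies condition A" is R9, which needs "it has attribute M"; that is never established.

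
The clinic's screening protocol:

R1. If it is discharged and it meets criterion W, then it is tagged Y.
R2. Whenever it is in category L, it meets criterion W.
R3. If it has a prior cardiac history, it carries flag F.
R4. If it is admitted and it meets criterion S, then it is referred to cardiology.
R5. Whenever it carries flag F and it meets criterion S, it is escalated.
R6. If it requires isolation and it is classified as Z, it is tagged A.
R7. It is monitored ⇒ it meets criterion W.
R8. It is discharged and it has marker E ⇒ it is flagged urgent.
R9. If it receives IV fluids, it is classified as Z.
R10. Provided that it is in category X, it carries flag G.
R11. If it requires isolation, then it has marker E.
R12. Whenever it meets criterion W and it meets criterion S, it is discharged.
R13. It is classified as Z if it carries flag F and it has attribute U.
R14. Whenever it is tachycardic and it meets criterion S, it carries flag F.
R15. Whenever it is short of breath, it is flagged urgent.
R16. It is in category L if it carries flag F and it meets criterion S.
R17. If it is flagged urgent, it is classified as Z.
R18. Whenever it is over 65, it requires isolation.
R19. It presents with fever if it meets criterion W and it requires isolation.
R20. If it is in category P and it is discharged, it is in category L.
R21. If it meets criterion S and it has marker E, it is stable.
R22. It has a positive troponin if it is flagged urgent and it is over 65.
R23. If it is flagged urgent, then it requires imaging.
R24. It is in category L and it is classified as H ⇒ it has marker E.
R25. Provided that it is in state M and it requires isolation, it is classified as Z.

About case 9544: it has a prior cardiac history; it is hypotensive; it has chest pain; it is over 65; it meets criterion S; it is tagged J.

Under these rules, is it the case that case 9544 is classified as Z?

Yes

By R3 (it has a prior cardiac history): it carries flag F.
By R16 (it carries flag F, it meets criterion S): it is in category L.
By R18 (it is over 65): it requires isolation.
By R2 (it is in category L): it meets criterion W.
By R11 (it requires isolation): it has marker E.
By R12 (it meets criterion W, it meets criterion S): it is discharged.
By R8 (it is discharged, it has marker E): it is flagged urgent.
By R17 (it is flagged urgent): it is classified as Z.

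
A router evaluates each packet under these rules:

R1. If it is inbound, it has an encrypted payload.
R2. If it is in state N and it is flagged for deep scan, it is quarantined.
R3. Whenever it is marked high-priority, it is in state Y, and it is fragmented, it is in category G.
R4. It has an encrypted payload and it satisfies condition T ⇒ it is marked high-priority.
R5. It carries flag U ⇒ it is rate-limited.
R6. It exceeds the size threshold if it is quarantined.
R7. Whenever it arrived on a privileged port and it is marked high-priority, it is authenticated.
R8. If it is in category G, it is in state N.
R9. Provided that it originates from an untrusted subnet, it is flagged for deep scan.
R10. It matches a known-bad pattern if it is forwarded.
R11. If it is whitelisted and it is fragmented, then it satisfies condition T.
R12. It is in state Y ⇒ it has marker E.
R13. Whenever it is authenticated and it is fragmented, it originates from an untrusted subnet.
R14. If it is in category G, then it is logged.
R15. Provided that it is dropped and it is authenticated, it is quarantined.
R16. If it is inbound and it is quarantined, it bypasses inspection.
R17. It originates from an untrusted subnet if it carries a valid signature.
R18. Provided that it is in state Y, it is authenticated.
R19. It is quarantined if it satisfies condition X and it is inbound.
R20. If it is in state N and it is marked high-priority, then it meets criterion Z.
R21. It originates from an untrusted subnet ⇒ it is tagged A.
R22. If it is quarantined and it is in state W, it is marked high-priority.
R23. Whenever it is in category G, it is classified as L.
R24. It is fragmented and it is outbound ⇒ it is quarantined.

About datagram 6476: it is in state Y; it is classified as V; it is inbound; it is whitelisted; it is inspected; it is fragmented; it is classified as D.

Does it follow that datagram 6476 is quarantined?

Yes

By R1 (it is inbound): it has an encrypted payload.
By R11 (it is whitelisted, it is fragmented): it satisfies condition T.
By R18 (it is in state Y): it is authenticated.
By R4 (it has an encrypted payload, it satisfies condition T): it is marked high-priority.
By R13 (it is authenticated, it is fragmented): it originates from an untrusted subnet.
By R3 (it is marked high-priority, it is in state Y, it is fragmented): it is in category G.
By R8 (it is in category G): it is in state N.
By R9 (it originates from an untrusted subnet): it is flagged for deep scan.
By R2 (it is in state N, it is flagged for deep scan): it is quarantined.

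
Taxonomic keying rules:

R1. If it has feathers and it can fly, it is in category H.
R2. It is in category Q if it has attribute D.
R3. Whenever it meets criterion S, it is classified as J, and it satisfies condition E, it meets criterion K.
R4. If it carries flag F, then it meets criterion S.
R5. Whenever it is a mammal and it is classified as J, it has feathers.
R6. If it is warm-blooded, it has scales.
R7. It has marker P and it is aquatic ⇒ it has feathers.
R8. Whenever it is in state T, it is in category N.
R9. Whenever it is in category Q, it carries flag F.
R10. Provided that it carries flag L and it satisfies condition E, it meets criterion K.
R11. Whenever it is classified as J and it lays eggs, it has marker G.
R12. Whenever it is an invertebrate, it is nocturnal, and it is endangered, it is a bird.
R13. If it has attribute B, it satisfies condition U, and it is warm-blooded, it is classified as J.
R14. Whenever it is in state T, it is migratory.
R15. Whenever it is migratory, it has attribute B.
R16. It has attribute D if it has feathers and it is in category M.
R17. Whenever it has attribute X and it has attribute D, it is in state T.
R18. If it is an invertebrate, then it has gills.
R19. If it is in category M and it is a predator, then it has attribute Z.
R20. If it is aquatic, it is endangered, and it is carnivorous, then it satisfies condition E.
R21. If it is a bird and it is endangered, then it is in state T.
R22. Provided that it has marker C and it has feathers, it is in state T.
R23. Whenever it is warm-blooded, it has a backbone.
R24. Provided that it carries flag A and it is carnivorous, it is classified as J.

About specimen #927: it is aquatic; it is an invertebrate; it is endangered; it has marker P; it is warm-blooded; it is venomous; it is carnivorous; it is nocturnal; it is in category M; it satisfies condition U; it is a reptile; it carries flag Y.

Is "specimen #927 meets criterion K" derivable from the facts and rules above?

Yes

By R7 (it has marker P, it is aquatic): it has feathers.
By R12 (it is an invertebrate, it is nocturnal, it is endangered): it is a bird.
By R16 (it has feathers, it is in category M): it has attribute D.
By R20 (it is aquatic, it is endangered, it is carnivorous): it satisfies condition E.
By R21 (it is a bird, it is endangered): it is in state T.
By R2 (it has attribute D): it is in category Q.
By R9 (it is in category Q): it carries flag F.
By R14 (it is in state T): it is migratory.
By R15 (it is migratory): it has attribute B.
By R4 (it carries flag F): it meets criterion S.
By R13 (it has attribute B, it satisfies condition U, it is warm-blooded): it is classified as J.
By R3 (it meets criterion S, it is classified as J, it satisfies condition E): it meets criterion K.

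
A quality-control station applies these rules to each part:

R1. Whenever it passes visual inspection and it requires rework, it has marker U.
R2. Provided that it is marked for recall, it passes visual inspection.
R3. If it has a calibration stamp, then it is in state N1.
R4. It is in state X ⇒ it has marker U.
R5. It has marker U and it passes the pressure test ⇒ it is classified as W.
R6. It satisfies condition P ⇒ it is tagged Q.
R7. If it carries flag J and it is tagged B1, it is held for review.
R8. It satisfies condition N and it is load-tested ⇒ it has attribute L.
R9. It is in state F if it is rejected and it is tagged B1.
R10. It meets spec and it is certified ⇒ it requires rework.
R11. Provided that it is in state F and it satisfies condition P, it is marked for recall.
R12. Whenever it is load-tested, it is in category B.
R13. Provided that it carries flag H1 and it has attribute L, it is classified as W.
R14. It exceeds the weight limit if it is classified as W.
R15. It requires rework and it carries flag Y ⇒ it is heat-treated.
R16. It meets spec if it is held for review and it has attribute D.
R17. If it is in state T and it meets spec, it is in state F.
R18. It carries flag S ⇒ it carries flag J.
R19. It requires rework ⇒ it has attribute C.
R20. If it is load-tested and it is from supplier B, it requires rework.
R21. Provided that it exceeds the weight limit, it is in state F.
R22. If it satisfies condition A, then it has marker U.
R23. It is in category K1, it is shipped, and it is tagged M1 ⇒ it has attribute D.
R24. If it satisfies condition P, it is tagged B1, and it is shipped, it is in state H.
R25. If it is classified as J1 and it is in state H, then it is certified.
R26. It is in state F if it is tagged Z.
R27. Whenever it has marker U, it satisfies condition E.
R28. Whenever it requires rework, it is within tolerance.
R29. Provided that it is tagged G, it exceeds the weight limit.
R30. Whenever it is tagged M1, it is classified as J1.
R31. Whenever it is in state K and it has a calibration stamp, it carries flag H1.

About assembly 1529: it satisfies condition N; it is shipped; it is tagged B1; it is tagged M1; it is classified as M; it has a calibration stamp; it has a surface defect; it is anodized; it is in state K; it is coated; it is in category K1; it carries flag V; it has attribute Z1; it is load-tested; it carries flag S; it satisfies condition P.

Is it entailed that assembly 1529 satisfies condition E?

By R8 (it satisfies condition N, it is load-tested): it has attribute L.
By R18 (it carries flag S): it carries flag J.
By R23 (it is in category K1, it is shipped, it is tagged M1): it has attribute D.
By R24 (it satisfies condition P, it is tagged B1, it is shipped): it is in state H.
By R30 (it is tagged M1): it is classified as J1.
By R31 (it is in state K, it has a calibration stamp): it carries flag H1.
By R7 (it carries flag J, it is tagged B1): it is held for review.
By R13 (it carries flag H1, it has attribute L): it is classified as W.
By R14 (it is classified as W): it exceeds the weight limit.
By R16 (it is held for review, it has attribute D): it meets spec.
By R21 (it exceeds the weight limit): it is in state F.
By R25 (it is classified as J1, it is in state H): it is certified.
By R10 (it meets spec, it is certified): it requires rework.
By R11 (it is in state F, it satisfies condition P): it is marked for recall.
By R2 (it is marked for recall): it passes visual inspection.
By R1 (it passes visual inspection, it requires rework): it has marker U.
By R27 (it has marker U): it satisfies condition E.

Yes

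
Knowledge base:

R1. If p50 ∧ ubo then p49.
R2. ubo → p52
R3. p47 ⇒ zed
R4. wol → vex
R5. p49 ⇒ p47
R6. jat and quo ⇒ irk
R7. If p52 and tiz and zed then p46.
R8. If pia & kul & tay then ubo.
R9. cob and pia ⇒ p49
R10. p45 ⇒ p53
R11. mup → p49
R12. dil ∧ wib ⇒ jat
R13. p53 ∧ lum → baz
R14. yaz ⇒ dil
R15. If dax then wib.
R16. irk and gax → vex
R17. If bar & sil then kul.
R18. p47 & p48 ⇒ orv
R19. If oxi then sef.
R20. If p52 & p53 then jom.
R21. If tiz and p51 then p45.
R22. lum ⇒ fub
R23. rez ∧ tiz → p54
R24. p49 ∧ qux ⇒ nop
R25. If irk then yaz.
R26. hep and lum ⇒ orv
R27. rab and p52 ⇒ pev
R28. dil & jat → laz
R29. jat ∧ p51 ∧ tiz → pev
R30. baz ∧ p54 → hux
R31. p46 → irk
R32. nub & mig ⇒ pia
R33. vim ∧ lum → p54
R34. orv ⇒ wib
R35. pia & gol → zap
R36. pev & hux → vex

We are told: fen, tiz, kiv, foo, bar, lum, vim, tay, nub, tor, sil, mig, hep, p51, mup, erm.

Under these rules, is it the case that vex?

p49  (by R11: mup)
kul  (by R17: bar, sil)
p45  (by R21: tiz, p51)
orv  (by R26: hep, lum)
pia  (by R32: nub, mig)
p54  (by R33: vim, lum)
wib  (by R34: orv)
p47  (by R5: p49)
ubo  (by R8: pia, kul, tay)
p53  (by R10: p45)
baz  (by R13: p53, lum)
hux  (by R30: baz, p54)
p52  (by R2: ubo)
zed  (by R3: p47)
p46  (by R7: p52, tiz, zed)
irk  (by R31: p46)
yaz  (by R25: irk)
dil  (by R14: yaz)
jat  (by R12: dil, wib)
pev  (by R29: jat, p51, tiz)
vex  (by R36: pev, hux)

Yes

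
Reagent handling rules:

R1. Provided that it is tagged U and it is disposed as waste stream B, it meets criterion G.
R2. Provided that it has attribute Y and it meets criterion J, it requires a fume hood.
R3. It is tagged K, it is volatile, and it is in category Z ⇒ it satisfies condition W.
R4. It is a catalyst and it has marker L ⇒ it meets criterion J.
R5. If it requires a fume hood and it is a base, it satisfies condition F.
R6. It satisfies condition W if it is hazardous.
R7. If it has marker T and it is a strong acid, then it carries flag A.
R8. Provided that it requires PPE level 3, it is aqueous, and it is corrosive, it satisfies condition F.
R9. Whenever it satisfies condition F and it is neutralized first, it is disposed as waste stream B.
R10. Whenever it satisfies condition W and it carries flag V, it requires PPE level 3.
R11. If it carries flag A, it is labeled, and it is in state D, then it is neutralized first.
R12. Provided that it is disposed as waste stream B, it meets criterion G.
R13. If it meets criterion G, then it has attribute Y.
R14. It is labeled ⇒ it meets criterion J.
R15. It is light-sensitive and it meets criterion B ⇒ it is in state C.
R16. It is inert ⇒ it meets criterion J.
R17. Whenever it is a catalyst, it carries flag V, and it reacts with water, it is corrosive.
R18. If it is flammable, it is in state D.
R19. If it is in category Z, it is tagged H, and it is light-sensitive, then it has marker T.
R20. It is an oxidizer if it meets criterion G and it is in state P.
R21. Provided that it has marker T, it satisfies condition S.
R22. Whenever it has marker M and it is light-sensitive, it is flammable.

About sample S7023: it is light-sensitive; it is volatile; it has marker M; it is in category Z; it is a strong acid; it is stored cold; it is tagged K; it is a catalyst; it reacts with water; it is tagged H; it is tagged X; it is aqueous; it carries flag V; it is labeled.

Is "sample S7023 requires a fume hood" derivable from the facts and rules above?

By R3 (it is tagged K, it is volatile, it is in category Z): it satisfies condition W.
By R10 (it satisfies condition W, it carries flag V): it requires PPE level 3.
By R14 (it is labeled): it meets criterion J.
By R17 (it is a catalyst, it carries flag V, it reacts with water): it is corrosive.
By R19 (it is in category Z, it is tagged H, it is light-sensitive): it has marker T.
By R22 (it has marker M, it is light-sensitive): it is flammable.
By R7 (it has marker T, it is a strong acid): it carries flag A.
By R8 (it requires PPE level 3, it is aqueous, it is corrosive): it satisfies condition F.
By R18 (it is flammable): it is in state D.
By R11 (it carries flag A, it is labeled, it is in state D): it is neutralized first.
By R9 (it satisfies condition F, it is neutralized first): it is disposed as waste stream B.
By R12 (it is disposed as waste stream B): it meets criterion G.
By R13 (it meets criterion G): it has attribute Y.
By R2 (it has attribute Y, it meets criterion J): it requires a fume hood.

Yes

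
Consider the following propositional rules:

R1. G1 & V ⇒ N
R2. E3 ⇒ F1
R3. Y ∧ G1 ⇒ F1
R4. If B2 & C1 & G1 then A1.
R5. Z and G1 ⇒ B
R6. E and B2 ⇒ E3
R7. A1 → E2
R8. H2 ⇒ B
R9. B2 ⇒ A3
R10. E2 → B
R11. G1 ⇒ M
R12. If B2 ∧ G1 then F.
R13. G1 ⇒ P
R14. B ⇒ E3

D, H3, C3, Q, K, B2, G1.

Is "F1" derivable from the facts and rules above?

Forward chaining from the given facts derives: A3, M, F, P.
Rules concluding F1: R2 needs E3; R3 needs Y — none of these are established.

No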